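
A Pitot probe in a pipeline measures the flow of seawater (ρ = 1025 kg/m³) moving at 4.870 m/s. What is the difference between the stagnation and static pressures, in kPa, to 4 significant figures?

At the stagnation point the flow is brought to rest, so Bernoulli gives P_stag − P_static = ½ρv².
ΔP = ½·1025·4.870² = 12150 Pa.

ΔP = 12.15 kPa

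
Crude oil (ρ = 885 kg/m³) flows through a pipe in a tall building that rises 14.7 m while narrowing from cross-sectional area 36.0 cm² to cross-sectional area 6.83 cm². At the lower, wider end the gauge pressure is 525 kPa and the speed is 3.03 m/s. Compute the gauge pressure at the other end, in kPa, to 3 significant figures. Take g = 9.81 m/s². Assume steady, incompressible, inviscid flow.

P₂ = 289 kPa

Continuity gives A₁v₁ = A₂v₂, so v₂ = (36.0 cm²)/(6.83 cm²) × 3.03 m/s = 16.0 m/s.
Energy conservation along the streamline gives P₂ = P₁ − ½ρ(v₂² − v₁²) − ρg(h₂ − h₁).
P₂ = 525000 + ½·885·(3.03² − 16.0²) − 885·9.81·(+14.7) = 525000 + (-109000) − (128000) = 289000 Pa.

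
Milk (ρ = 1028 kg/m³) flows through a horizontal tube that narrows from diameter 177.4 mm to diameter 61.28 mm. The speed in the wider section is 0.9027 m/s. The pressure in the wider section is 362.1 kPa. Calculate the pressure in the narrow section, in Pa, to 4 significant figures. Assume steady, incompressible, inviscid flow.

The volume flow rate is constant, so v₂ = (A₁/A₂)v₁ = (247.2/29.49)·0.9027 = 7.565 m/s.
Along the horizontal streamline, P + ½ρv² is constant.
P₂ = P₁ − ½ρ(v₂² − v₁²) = 362100 − ½·1028·(7.565² − 0.9027²) = 362100 − 29000 = 333100 Pa.

333100 Pa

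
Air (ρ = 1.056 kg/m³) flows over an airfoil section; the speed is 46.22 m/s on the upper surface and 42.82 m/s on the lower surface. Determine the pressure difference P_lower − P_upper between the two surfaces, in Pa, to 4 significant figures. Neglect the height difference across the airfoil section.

With negligible Δh, P + ½ρv² is constant, so P_low − P_up = ½ρ(v_up² − v_low²).
ΔP = ½·1.056·(46.22² − 42.82²) = 159.8 Pa.

ΔP ≈ 159.8 Pa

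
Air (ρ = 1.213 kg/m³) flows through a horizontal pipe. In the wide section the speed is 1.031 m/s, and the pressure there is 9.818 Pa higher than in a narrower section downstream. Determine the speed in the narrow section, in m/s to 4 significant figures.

Horizontal Bernoulli: P₁ + ½ρv₁² = P₂ + ½ρv₂², so v₂² = v₁² + 2(P₁ − P₂)/ρ.
v₂ = √(1.031² + 2·9.818/1.213) = √(1.063 + 16.19) = 4.153 m/s.

v₂ ≈ 4.153 m/s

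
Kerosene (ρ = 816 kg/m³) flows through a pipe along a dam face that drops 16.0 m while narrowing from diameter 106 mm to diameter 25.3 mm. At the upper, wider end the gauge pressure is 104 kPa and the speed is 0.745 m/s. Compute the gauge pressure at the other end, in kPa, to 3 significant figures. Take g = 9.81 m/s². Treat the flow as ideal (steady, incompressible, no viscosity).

P₂ ≈ 163 kPa

Mass conservation (A₁v₁ = A₂v₂) gives v₂ = 0.745 × 88.2/5.03 = 13.1 m/s.
Energy conservation along the streamline gives P₂ = P₁ − ½ρ(v₂² − v₁²) − ρg(h₂ − h₁).
P₂ = 104000 + ½·816·(0.745² − 13.1²) − 816·9.81·(−16.0) = 104000 + (-69600) − (-128000) = 163000 Pa.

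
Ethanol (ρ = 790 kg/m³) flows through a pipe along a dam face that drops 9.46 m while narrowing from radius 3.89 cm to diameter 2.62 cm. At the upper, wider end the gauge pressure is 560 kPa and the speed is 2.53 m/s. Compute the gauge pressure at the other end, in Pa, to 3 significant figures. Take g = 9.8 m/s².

Continuity gives A₁v₁ = A₂v₂, so v₂ = (47.5 cm²)/(5.39 cm²) × 2.53 m/s = 22.3 m/s.
Applying Bernoulli between the two ends and solving for P₂: P₂ = P₁ + ½ρ(v₁² − v₂²) − ρgΔh.
P₂ = 560000 + ½·790·(2.53² − 22.3²) − 790·9.8·(−9.46) = 560000 + (-194000) − (-73200) = 439000 Pa.

P₂ ≈ 439000 Pa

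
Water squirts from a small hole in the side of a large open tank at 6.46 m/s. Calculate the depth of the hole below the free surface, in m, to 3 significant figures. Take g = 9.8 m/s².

Torricelli: v = √(2gh), so h = v²/(2g).
h = 6.46²/(2·9.8) = 41.7/19.60 = 2.13 m.

h ≈ 2.13 m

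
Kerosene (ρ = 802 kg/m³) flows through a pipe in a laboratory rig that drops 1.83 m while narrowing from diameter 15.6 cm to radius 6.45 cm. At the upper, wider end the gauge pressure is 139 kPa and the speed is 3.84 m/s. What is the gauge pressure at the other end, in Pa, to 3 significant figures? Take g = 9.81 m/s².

147000 Pa

Continuity gives A₁v₁ = A₂v₂, so v₂ = (191 cm²)/(131 cm²) × 3.84 m/s = 5.62 m/s.
Applying Bernoulli between the two ends and solving for P₂: P₂ = P₁ + ½ρ(v₁² − v₂²) − ρgΔh.
P₂ = 139000 + ½·802·(3.84² − 5.62²) − 802·9.81·(−1.83) = 139000 + (-6730) − (-14400) = 147000 Pa.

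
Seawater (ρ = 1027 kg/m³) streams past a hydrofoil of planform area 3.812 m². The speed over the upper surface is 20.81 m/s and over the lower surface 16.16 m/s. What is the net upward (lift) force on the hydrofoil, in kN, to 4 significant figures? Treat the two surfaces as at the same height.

The faster flow above has the lower pressure; Bernoulli (same height) gives ΔP = ½ρ(v_up² − v_low²).
ΔP = ½·1027·(20.81² − 16.16²) = 88280 Pa.
Lift = ΔP · A = 88280 × 3.812 = 336500 N.

F ≈ 336.5 kN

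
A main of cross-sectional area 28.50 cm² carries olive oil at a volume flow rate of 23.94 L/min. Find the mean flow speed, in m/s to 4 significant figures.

v ≈ 0.1400 m/s

Q = 23.94 L/min = 0.0003990 m³/s.
v = Q/A = 0.0003990 / 0.002850 = 0.1400 m/s.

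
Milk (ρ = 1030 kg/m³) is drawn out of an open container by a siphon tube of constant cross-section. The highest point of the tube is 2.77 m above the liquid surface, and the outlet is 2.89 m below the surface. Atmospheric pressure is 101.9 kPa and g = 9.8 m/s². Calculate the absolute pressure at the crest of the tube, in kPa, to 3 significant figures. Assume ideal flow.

Bernoulli surface→outlet gives ½v² = g·h_out, so v = √(2·9.8·2.89) = 7.53 m/s.
The bore is uniform, so the speed at the crest is the same v. Bernoulli surface→crest: P_atm = P_top + ½ρv² + ρg·h_top.
P_top = 101900 − ½·1030·7.53² − 1030·9.8·2.77 = 44800 Pa.

P_top ≈ 44.8 kPa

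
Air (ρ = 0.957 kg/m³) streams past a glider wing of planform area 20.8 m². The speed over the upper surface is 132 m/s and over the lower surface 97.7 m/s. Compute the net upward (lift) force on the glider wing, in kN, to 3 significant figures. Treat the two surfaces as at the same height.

With equal heights on the two surfaces, Bernoulli gives P_lower − P_upper = ½ρ(v_upper² − v_lower²).
ΔP = ½·0.957·(132² − 97.7²) = 3770 Pa.
Lift = ΔP · A = 3770 × 20.8 = 78400 N.

78.4 kN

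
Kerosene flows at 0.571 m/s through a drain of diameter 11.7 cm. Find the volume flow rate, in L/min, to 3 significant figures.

Q = A·v = 0.0108 m² × 0.571 m/s = 0.00614 m³/s.
Converting: 0.00614 m³/s × 60000 = 368 L/min.

Q = 368 L/min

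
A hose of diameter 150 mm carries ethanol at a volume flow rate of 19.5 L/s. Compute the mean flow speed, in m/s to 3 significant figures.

v ≈ 1.10 m/s

Q = 19.5 L/s = 0.0195 m³/s.
v = Q/A = 0.0195 / 0.0177 = 1.10 m/s.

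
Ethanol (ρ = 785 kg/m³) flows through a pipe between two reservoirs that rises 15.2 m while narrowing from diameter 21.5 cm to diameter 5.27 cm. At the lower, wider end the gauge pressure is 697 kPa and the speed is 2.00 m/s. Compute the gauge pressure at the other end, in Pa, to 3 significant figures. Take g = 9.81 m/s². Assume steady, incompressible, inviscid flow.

By continuity, v₂ = v₁·A₁/A₂ = 2.00·(363/21.8) = 33.3 m/s.
Energy conservation along the streamline gives P₂ = P₁ − ½ρ(v₂² − v₁²) − ρg(h₂ − h₁).
P₂ = 697000 + ½·785·(2.00² − 33.3²) − 785·9.81·(+15.2) = 697000 + (-433000) − (117000) = 147000 Pa.

P₂ = 147000 Pa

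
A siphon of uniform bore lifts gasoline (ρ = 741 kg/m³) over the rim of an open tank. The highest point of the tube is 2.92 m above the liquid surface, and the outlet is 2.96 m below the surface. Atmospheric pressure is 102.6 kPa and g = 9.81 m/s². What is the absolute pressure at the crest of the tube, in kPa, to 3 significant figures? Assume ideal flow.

P_top ≈ 59.9 kPa

Bernoulli surface→outlet gives ½v² = g·h_out, so v = √(2·9.81·2.96) = 7.62 m/s.
Continuity keeps v the same throughout the tube; from surface to crest, P_atm + 0 = P_top + ½ρv² + ρg·h_top.
P_top = 102600 − ½·741·7.62² − 741·9.81·2.92 = 59900 Pa.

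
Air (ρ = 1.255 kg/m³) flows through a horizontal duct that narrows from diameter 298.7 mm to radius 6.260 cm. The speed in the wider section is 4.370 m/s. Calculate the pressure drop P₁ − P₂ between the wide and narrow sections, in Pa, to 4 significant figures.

ΔP ≈ 376.3 Pa

Mass conservation (A₁v₁ = A₂v₂) gives v₂ = 4.370 × 700.7/123.1 = 24.87 m/s.
The pipe is horizontal, so Bernoulli reduces to P₁ + ½ρv₁² = P₂ + ½ρv₂².
P₁ − P₂ = ½·1.255·(24.87² − 4.370²) = ½·1.255·599.6 = 376.3 Pa.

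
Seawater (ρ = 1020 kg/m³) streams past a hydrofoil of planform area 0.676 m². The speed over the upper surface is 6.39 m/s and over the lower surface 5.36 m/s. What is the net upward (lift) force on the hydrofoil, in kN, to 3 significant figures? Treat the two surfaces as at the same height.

From P + ½ρv² = const at equal height, P_low − P_up = ½ρ(v_up² − v_low²).
ΔP = ½·1020·(6.39² − 5.36²) = 6170 Pa.
Lift = ΔP · A = 6170 × 0.676 = 4170 N.

F = 4.17 kN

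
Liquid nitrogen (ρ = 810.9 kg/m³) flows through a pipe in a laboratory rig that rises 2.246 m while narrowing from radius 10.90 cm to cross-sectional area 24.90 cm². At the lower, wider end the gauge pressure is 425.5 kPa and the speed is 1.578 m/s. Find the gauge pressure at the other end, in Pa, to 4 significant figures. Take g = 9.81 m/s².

P₂ = 181800 Pa

The volume flow rate is constant, so v₂ = (A₁/A₂)v₁ = (373.3/24.90)·1.578 = 23.65 m/s.
Energy conservation along the streamline gives P₂ = P₁ − ½ρ(v₂² − v₁²) − ρg(h₂ − h₁).
P₂ = 425500 + ½·810.9·(1.578² − 23.65²) − 810.9·9.81·(+2.246) = 425500 + (-225900) − (17870) = 181800 Pa.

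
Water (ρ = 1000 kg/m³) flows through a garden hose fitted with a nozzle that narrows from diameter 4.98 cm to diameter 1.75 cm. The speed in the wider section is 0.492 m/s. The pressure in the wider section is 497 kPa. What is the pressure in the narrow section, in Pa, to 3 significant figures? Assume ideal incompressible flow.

By continuity, v₂ = v₁·A₁/A₂ = 0.492·(19.5/2.41) = 3.98 m/s.
With no height change, Bernoulli's equation is P₁ + ½ρv₁² = P₂ + ½ρv₂².
P₂ = P₁ − ½ρ(v₂² − v₁²) = 497000 − ½·1000·(3.98² − 0.492²) = 497000 − 7820 = 489000 Pa.

P₂ = 489000 Pa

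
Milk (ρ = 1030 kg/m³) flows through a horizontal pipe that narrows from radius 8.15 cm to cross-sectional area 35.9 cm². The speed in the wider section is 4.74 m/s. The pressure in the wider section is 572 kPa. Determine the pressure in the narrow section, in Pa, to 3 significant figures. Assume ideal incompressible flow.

P₂ = 193000 Pa

Continuity gives A₁v₁ = A₂v₂, so v₂ = (209 cm²)/(35.9 cm²) × 4.74 m/s = 27.6 m/s.
The pipe is horizontal, so Bernoulli reduces to P₁ + ½ρv₁² = P₂ + ½ρv₂².
P₂ = P₁ − ½ρ(v₂² − v₁²) = 572000 − ½·1030·(27.6² − 4.74²) = 572000 − 379000 = 193000 Pa.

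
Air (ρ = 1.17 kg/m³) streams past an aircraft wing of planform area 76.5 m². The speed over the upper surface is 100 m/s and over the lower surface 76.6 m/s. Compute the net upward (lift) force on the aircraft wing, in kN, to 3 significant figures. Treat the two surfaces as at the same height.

185 kN

From P + ½ρv² = const at equal height, P_low − P_up = ½ρ(v_up² − v_low²).
ΔP = ½·1.17·(100² − 76.6²) = 2420 Pa.
Lift = ΔP · A = 2420 × 76.5 = 185000 N.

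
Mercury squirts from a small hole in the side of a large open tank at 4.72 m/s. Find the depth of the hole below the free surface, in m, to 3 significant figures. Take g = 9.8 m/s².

Torricelli: v = √(2gh), so h = v²/(2g).
h = 4.72²/(2·9.8) = 22.3/19.60 = 1.14 m.

1.14 m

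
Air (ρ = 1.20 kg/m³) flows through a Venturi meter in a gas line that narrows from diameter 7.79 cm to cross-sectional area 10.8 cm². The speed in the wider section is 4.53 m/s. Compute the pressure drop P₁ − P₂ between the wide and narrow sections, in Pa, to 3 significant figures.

ΔP ≈ 227 Pa

By continuity, v₂ = v₁·A₁/A₂ = 4.53·(47.7/10.8) = 20.0 m/s.
The pipe is horizontal, so Bernoulli reduces to P₁ + ½ρv₁² = P₂ + ½ρv₂².
P₁ − P₂ = ½·1.20·(20.0² − 4.53²) = ½·1.20·379 = 227 Pa.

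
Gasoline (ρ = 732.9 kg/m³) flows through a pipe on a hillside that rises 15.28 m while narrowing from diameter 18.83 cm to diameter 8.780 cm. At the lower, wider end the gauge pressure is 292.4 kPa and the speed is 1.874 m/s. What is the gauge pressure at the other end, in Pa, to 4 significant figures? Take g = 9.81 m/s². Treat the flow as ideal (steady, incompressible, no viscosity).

P₂ = 156600 Pa

Continuity gives A₁v₁ = A₂v₂, so v₂ = (278.5 cm²)/(60.55 cm²) × 1.874 m/s = 8.619 m/s.
Applying Bernoulli between the two ends and solving for P₂: P₂ = P₁ + ½ρ(v₁² − v₂²) − ρgΔh.
P₂ = 292400 + ½·732.9·(1.874² − 8.619²) − 732.9·9.81·(+15.28) = 292400 + (-25940) − (109900) = 156600 Pa.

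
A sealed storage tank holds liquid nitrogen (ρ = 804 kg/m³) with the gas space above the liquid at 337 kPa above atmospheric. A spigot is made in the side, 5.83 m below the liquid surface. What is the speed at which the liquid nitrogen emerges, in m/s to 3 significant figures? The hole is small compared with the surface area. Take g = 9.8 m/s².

v ≈ 30.9 m/s

Take point 1 at the surface (v₁ ≈ 0) and point 2 at the hole (at atmospheric pressure). Bernoulli: P₁ + ρg h = P_atm + ½ρv₂².
With P₁ − P_atm = 337000 Pa, v₂ = √(2gh + 2ΔP/ρ) = √(2·9.8·5.83 + 2·337000/804) = 30.9 m/s.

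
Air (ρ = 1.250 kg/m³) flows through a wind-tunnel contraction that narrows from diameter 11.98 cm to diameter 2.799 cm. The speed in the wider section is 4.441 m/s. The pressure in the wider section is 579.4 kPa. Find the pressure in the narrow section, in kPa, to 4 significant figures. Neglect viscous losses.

Mass conservation (A₁v₁ = A₂v₂) gives v₂ = 4.441 × 112.7/6.153 = 81.36 m/s.
The pipe is horizontal, so Bernoulli reduces to P₁ + ½ρv₁² = P₂ + ½ρv₂².
P₂ = P₁ − ½ρ(v₂² − v₁²) = 579400 − ½·1.250·(81.36² − 4.441²) = 579400 − 4124 = 575300 Pa.

P₂ = 575.3 kPa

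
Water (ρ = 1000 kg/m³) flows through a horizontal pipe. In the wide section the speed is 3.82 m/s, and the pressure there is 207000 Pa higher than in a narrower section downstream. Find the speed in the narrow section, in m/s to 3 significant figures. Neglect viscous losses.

20.7 m/s

With h₁ = h₂, rearranging Bernoulli gives v₂ = √(v₁² + 2ΔP/ρ).
v₂ = √(3.82² + 2·207000/1000) = √(14.6 + 414) = 20.7 m/s.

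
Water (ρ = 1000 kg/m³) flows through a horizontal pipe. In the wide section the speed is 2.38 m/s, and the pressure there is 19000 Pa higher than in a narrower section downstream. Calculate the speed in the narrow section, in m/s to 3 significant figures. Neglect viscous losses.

6.61 m/s

Along the level pipe P + ½ρv² is conserved, hence v₂² = v₁² + 2(P₁ − P₂)/ρ.
v₂ = √(2.38² + 2·19000/1000) = √(5.66 + 38.0) = 6.61 m/s.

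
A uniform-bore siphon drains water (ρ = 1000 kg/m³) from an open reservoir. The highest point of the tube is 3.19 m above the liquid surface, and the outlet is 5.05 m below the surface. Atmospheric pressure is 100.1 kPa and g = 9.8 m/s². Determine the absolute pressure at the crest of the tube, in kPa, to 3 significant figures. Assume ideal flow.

From the surface to the outlet (both open to atmosphere, surface at rest): v = √(2g·h_out) = √(2·9.8·5.05) = 9.95 m/s.
Continuity keeps v the same throughout the tube; from surface to crest, P_atm + 0 = P_top + ½ρv² + ρg·h_top.
P_top = 100100 − ½·1000·9.95² − 1000·9.8·3.19 = 19300 Pa.

19.3 kPa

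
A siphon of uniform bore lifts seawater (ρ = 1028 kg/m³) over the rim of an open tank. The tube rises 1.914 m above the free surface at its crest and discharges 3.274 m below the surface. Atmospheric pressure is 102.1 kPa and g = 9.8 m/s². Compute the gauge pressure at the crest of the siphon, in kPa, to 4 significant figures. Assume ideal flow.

-52.27 kPa

From the surface to the outlet (both open to atmosphere, surface at rest): v = √(2g·h_out) = √(2·9.8·3.274) = 8.011 m/s.
With constant cross-section the crest speed equals v; applying Bernoulli from the surface up to the crest, P_top = P_atm − ½ρv² − ρg·h_top.
P_top = 102100 − ½·1028·8.011² − 1028·9.8·1.914 = 49830 Pa. So P_gauge = P_top − P_atm = -52270 Pa.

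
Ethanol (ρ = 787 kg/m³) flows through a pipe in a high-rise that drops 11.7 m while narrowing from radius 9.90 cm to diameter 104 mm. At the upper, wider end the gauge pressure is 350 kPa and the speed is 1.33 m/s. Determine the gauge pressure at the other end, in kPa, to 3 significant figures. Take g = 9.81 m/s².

432 kPa

By continuity, v₂ = v₁·A₁/A₂ = 1.33·(308/84.9) = 4.82 m/s.
Bernoulli: P₁ + ½ρv₁² + ρg h₁ = P₂ + ½ρv₂² + ρg h₂, so P₂ = P₁ + ½ρ(v₁² − v₂²) − ρg(h₂ − h₁).
P₂ = 350000 + ½·787·(1.33² − 4.82²) − 787·9.81·(−11.7) = 350000 + (-8450) − (-90300) = 432000 Pa.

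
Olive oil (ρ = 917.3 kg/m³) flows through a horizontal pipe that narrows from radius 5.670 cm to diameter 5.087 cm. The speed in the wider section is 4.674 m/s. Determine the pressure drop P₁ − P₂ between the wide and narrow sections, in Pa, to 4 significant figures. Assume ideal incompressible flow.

ΔP ≈ 237400 Pa

By continuity, v₂ = v₁·A₁/A₂ = 4.674·(101.0/20.32) = 23.23 m/s.
With no height change, Bernoulli's equation is P₁ + ½ρv₁² = P₂ + ½ρv₂².
P₁ − P₂ = ½·917.3·(23.23² − 4.674²) = ½·917.3·517.6 = 237400 Pa.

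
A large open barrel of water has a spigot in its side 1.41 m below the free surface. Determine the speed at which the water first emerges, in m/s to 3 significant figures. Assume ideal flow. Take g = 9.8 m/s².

v ≈ 5.26 m/s

The surface is effectively still and both ends are open, so ½v² = gh and v = √(2·9.8·1.41) = 5.26 m/s.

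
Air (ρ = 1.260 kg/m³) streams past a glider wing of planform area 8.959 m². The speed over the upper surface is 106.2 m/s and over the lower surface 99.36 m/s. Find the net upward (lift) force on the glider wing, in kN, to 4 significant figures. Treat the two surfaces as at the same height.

From P + ½ρv² = const at equal height, P_low − P_up = ½ρ(v_up² − v_low²).
ΔP = ½·1.260·(106.2² − 99.36²) = 885.8 Pa.
Lift = ΔP · A = 885.8 × 8.959 = 7936 N.

F ≈ 7.936 kN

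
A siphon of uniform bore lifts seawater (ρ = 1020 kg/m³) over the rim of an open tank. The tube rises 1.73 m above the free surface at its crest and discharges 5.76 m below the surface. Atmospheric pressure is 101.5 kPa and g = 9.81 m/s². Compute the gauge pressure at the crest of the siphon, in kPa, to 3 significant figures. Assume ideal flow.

-74.9 kPa

The outlet speed comes from Torricelli: v = √(2g·5.76) = 10.6 m/s.
With constant cross-section the crest speed equals v; applying Bernoulli from the surface up to the crest, P_top = P_atm − ½ρv² − ρg·h_top.
P_top = 101500 − ½·1020·10.6² − 1020·9.81·1.73 = 26600 Pa. So P_gauge = P_top − P_atm = -74900 Pa.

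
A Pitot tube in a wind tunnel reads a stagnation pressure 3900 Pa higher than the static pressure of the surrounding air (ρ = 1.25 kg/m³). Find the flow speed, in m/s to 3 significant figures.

At the stagnation point the flow is brought to rest, so Bernoulli gives P_stag − P_static = ½ρv².
v = √(2ΔP/ρ) = √(2·3900/1.25) = 79.0 m/s.

v = 79.0 m/s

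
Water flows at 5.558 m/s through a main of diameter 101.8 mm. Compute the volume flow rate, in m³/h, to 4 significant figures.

162.9 m³/h

Q = A·v = 0.008139 m² × 5.558 m/s = 0.04524 m³/s.
Converting: 0.04524 m³/s × 3600 = 162.9 m³/h.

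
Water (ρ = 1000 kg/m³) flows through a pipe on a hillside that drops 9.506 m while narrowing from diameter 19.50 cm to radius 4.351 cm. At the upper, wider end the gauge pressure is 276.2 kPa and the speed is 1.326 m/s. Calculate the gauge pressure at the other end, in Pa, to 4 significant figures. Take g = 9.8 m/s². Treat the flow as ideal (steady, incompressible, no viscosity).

P₂ ≈ 348100 Pa

Mass conservation (A₁v₁ = A₂v₂) gives v₂ = 1.326 × 298.6/59.47 = 6.658 m/s.
Bernoulli: P₁ + ½ρv₁² + ρg h₁ = P₂ + ½ρv₂² + ρg h₂, so P₂ = P₁ + ½ρ(v₁² − v₂²) − ρg(h₂ − h₁).
P₂ = 276200 + ½·1000·(1.326² − 6.658²) − 1000·9.8·(−9.506) = 276200 + (-21290) − (-93160) = 348100 Pa.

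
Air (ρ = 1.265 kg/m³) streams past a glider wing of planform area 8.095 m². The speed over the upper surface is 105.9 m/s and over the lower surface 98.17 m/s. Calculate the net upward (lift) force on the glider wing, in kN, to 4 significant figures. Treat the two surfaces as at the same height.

F ≈ 8.077 kN

The faster flow above has the lower pressure; Bernoulli (same height) gives ΔP = ½ρ(v_up² − v_low²).
ΔP = ½·1.265·(105.9² − 98.17²) = 997.7 Pa.
Lift = ΔP · A = 997.7 × 8.095 = 8077 N.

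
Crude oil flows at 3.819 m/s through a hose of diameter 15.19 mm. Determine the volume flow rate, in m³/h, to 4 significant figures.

Q = A·v = 0.0001812 m² × 3.819 m/s = 0.0006921 m³/s.
Converting: 0.0006921 m³/s × 3600 = 2.491 m³/h.

Q ≈ 2.491 m³/h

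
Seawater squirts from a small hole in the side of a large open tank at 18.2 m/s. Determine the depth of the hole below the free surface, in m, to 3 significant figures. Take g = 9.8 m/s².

h ≈ 16.9 m

For a small hole in a large open tank, ½v² = gh, giving h = v²/(2g).
h = 18.2²/(2·9.8) = 331/19.60 = 16.9 m.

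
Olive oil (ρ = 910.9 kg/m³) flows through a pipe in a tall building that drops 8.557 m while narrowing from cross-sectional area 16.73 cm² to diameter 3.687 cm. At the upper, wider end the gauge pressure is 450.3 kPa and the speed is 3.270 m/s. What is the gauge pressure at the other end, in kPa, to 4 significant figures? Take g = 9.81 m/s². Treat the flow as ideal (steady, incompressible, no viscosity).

Continuity gives A₁v₁ = A₂v₂, so v₂ = (16.73 cm²)/(10.68 cm²) × 3.270 m/s = 5.124 m/s.
Energy conservation along the streamline gives P₂ = P₁ − ½ρ(v₂² − v₁²) − ρg(h₂ − h₁).
P₂ = 450300 + ½·910.9·(3.270² − 5.124²) − 910.9·9.81·(−8.557) = 450300 + (-7088) − (-76460) = 519700 Pa.

519.7 kPa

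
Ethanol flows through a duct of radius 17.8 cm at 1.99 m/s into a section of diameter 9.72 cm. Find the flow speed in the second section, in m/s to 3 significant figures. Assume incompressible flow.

v₂ = 26.7 m/s

The volume flow rate is constant, so v₂ = (A₁/A₂)v₁ = (995/74.2)·1.99 = 26.7 m/s.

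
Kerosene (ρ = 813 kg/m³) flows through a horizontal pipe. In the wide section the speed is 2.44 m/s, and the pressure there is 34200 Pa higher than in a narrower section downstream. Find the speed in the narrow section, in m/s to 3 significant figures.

v₂ ≈ 9.49 m/s

Horizontal Bernoulli: P₁ + ½ρv₁² = P₂ + ½ρv₂², so v₂² = v₁² + 2(P₁ − P₂)/ρ.
v₂ = √(2.44² + 2·34200/813) = √(5.95 + 84.1) = 9.49 m/s.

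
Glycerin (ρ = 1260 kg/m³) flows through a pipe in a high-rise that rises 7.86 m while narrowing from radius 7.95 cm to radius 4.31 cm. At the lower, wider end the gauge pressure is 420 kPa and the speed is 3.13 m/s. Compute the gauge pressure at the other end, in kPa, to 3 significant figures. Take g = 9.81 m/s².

The volume flow rate is constant, so v₂ = (A₁/A₂)v₁ = (199/58.4)·3.13 = 10.6 m/s.
Energy conservation along the streamline gives P₂ = P₁ − ½ρ(v₂² − v₁²) − ρg(h₂ − h₁).
P₂ = 420000 + ½·1260·(3.13² − 10.6²) − 1260·9.81·(+7.86) = 420000 + (-65300) − (97200) = 258000 Pa.

P₂ ≈ 258 kPa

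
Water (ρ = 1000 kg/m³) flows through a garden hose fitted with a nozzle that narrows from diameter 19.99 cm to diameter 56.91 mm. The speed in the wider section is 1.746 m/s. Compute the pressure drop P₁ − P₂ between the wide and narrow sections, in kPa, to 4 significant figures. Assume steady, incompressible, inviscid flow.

ΔP ≈ 230.5 kPa

Mass conservation (A₁v₁ = A₂v₂) gives v₂ = 1.746 × 313.8/25.44 = 21.54 m/s.
Bernoulli (h₁ = h₂): P₁ − P₂ = ½ρ(v₂² − v₁²).
P₁ − P₂ = ½·1000·(21.54² − 1.746²) = ½·1000·461.0 = 230500 Pa.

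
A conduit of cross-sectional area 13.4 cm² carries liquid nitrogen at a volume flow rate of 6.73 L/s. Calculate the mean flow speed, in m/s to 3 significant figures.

5.02 m/s

Q = 6.73 L/s = 0.00673 m³/s.
v = Q/A = 0.00673 / 0.00134 = 5.02 m/s.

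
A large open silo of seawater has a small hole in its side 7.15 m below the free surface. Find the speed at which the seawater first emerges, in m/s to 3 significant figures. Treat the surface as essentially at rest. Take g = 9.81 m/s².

With the surface at rest and both surface and jet at atmospheric pressure, Bernoulli gives ρg h = ½ρv², so v = √(2gh) = √(2·9.81·7.15) = 11.8 m/s.

11.8 m/s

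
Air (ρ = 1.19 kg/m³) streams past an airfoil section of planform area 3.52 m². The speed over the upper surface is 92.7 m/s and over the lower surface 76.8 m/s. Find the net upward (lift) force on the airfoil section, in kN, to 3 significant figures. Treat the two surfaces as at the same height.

The faster flow above has the lower pressure; Bernoulli (same height) gives ΔP = ½ρ(v_up² − v_low²).
ΔP = ½·1.19·(92.7² − 76.8²) = 1600 Pa.
Lift = ΔP · A = 1600 × 3.52 = 5640 N.

F ≈ 5.64 kN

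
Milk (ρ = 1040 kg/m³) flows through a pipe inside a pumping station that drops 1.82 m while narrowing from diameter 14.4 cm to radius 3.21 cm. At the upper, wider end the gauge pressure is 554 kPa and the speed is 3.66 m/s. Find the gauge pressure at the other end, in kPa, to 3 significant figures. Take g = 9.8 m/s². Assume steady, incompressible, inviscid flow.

By continuity, v₂ = v₁·A₁/A₂ = 3.66·(163/32.4) = 18.4 m/s.
Energy conservation along the streamline gives P₂ = P₁ − ½ρ(v₂² − v₁²) − ρg(h₂ − h₁).
P₂ = 554000 + ½·1040·(3.66² − 18.4²) − 1040·9.8·(−1.82) = 554000 + (-169000) − (-18500) = 403000 Pa.

P₂ = 403 kPa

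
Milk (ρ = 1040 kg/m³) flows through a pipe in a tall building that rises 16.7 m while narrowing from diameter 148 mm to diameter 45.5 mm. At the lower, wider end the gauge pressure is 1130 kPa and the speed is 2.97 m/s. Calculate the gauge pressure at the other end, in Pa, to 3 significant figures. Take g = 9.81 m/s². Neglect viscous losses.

P₂ ≈ 451000 Pa

Mass conservation (A₁v₁ = A₂v₂) gives v₂ = 2.97 × 172/16.3 = 31.4 m/s.
Applying Bernoulli between the two ends and solving for P₂: P₂ = P₁ + ½ρ(v₁² − v₂²) − ρgΔh.
P₂ = 1130000 + ½·1040·(2.97² − 31.4²) − 1040·9.81·(+16.7) = 1130000 + (-509000) − (170000) = 451000 Pa.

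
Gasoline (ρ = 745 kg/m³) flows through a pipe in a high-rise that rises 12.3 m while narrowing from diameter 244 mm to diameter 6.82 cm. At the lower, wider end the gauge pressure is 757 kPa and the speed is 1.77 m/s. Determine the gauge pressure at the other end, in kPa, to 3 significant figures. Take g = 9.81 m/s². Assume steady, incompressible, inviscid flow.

477 kPa

Mass conservation (A₁v₁ = A₂v₂) gives v₂ = 1.77 × 468/36.5 = 22.7 m/s.
Bernoulli: P₁ + ½ρv₁² + ρg h₁ = P₂ + ½ρv₂² + ρg h₂, so P₂ = P₁ + ½ρ(v₁² − v₂²) − ρg(h₂ − h₁).
P₂ = 757000 + ½·745·(1.77² − 22.7²) − 745·9.81·(+12.3) = 757000 + (-190000) − (89900) = 477000 Pa.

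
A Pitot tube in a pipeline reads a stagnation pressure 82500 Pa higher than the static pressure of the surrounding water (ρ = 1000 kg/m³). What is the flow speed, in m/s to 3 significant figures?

Bernoulli between the free stream and the stagnation point: ½ρv² = P_stag − P_static.
v = √(2ΔP/ρ) = √(2·82500/1000) = 12.8 m/s.

v ≈ 12.8 m/s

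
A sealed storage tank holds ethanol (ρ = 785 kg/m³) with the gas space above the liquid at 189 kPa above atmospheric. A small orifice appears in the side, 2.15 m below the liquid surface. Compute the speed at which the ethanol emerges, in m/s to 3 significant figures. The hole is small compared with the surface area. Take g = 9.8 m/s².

v = 22.9 m/s

Take point 1 at the surface (v₁ ≈ 0) and point 2 at the hole (at atmospheric pressure). Bernoulli: P₁ + ρg h = P_atm + ½ρv₂².
With P₁ − P_atm = 189000 Pa, v₂ = √(2gh + 2ΔP/ρ) = √(2·9.8·2.15 + 2·189000/785) = 22.9 m/s.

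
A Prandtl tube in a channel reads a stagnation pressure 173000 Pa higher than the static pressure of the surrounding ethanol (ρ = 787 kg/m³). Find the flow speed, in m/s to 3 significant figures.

Bernoulli between the free stream and the stagnation point: ½ρv² = P_stag − P_static.
v = √(2ΔP/ρ) = √(2·173000/787) = 21.0 m/s.

v ≈ 21.0 m/s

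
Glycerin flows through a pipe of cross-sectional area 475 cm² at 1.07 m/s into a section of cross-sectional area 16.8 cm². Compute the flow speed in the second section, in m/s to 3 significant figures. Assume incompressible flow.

v₂ = 30.3 m/s

By continuity, v₂ = v₁·A₁/A₂ = 1.07·(475/16.8) = 30.3 m/s.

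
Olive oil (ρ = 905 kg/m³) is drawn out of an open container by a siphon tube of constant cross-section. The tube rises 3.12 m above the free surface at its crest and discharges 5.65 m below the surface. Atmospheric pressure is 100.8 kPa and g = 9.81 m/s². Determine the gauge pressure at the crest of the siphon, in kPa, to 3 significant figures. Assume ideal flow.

-77.9 kPa

Bernoulli surface→outlet gives ½v² = g·h_out, so v = √(2·9.81·5.65) = 10.5 m/s.
The bore is uniform, so the speed at the crest is the same v. Bernoulli surface→crest: P_atm = P_top + ½ρv² + ρg·h_top.
P_top = 100800 − ½·905·10.5² − 905·9.81·3.12 = 22900 Pa. So P_gauge = P_top − P_atm = -77900 Pa.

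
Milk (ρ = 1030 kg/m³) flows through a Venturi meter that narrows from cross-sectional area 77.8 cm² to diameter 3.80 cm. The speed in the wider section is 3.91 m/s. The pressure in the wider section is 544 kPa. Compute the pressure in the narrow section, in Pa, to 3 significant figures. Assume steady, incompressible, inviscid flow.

181000 Pa

Continuity gives A₁v₁ = A₂v₂, so v₂ = (77.8 cm²)/(11.3 cm²) × 3.91 m/s = 26.8 m/s.
The pipe is horizontal, so Bernoulli reduces to P₁ + ½ρv₁² = P₂ + ½ρv₂².
P₂ = P₁ − ½ρ(v₂² − v₁²) = 544000 − ½·1030·(26.8² − 3.91²) = 544000 − 363000 = 181000 Pa.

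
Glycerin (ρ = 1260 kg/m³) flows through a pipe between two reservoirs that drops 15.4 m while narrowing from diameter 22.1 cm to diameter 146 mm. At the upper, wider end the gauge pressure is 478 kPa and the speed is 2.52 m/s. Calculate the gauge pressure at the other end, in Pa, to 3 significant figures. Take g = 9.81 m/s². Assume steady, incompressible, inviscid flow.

P₂ ≈ 651000 Pa

The volume flow rate is constant, so v₂ = (A₁/A₂)v₁ = (384/167)·2.52 = 5.77 m/s.
Energy conservation along the streamline gives P₂ = P₁ − ½ρ(v₂² − v₁²) − ρg(h₂ − h₁).
P₂ = 478000 + ½·1260·(2.52² − 5.77²) − 1260·9.81·(−15.4) = 478000 + (-17000) − (-190000) = 651000 Pa.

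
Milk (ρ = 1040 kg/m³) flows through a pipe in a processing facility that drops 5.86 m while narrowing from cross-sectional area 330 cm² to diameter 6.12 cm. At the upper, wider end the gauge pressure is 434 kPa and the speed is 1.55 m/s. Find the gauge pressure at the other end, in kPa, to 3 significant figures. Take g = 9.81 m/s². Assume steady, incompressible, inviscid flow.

P₂ ≈ 338 kPa

Continuity gives A₁v₁ = A₂v₂, so v₂ = (330 cm²)/(29.4 cm²) × 1.55 m/s = 17.4 m/s.
Bernoulli: P₁ + ½ρv₁² + ρg h₁ = P₂ + ½ρv₂² + ρg h₂, so P₂ = P₁ + ½ρ(v₁² − v₂²) − ρg(h₂ − h₁).
P₂ = 434000 + ½·1040·(1.55² − 17.4²) − 1040·9.81·(−5.86) = 434000 + (-156000) − (-59800) = 338000 Pa.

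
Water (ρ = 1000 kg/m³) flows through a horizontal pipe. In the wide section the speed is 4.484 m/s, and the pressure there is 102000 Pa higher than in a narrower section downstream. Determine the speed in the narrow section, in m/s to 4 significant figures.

Horizontal Bernoulli: P₁ + ½ρv₁² = P₂ + ½ρv₂², so v₂² = v₁² + 2(P₁ − P₂)/ρ.
v₂ = √(4.484² + 2·102000/1000) = √(20.11 + 204.0) = 14.97 m/s.

v₂ ≈ 14.97 m/s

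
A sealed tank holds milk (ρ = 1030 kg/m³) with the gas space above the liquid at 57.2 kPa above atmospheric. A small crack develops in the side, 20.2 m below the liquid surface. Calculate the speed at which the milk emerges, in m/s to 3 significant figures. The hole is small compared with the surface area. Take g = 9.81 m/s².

22.5 m/s

Take point 1 at the surface (v₁ ≈ 0) and point 2 at the hole (at atmospheric pressure). Bernoulli: P₁ + ρg h = P_atm + ½ρv₂².
With P₁ − P_atm = 57200 Pa, v₂ = √(2gh + 2ΔP/ρ) = √(2·9.81·20.2 + 2·57200/1030) = 22.5 m/s.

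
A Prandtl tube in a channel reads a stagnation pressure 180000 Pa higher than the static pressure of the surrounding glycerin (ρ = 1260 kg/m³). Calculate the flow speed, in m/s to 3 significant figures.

The dynamic pressure equals the rise in static pressure at the stagnation point: ΔP = ½ρv².
v = √(2ΔP/ρ) = √(2·180000/1260) = 16.9 m/s.

16.9 m/s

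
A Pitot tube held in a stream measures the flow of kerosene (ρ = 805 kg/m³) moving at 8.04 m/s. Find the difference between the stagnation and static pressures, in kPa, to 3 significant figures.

Bernoulli between the free stream and the stagnation point: ½ρv² = P_stag − P_static.
ΔP = ½·805·8.04² = 26000 Pa.

ΔP = 26.0 kPa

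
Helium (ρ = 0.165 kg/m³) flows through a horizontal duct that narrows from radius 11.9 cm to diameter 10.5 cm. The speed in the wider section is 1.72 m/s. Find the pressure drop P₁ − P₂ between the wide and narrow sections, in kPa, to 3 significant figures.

Mass conservation (A₁v₁ = A₂v₂) gives v₂ = 1.72 × 445/86.6 = 8.84 m/s.
With no height change, Bernoulli's equation is P₁ + ½ρv₁² = P₂ + ½ρv₂².
P₁ − P₂ = ½·0.165·(8.84² − 1.72²) = ½·0.165·75.1 = 6.20 Pa.

ΔP ≈ 0.00620 kPa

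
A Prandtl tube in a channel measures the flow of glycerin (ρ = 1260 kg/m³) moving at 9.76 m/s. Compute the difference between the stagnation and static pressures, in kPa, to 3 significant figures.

ΔP ≈ 60.0 kPa

The dynamic pressure equals the rise in static pressure at the stagnation point: ΔP = ½ρv².
ΔP = ½·1260·9.76² = 60000 Pa.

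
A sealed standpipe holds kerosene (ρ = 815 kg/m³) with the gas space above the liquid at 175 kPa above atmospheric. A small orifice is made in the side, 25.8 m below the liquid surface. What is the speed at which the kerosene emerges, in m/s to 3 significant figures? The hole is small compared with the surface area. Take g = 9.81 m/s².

Take point 1 at the surface (v₁ ≈ 0) and point 2 at the hole (at atmospheric pressure). Bernoulli: P₁ + ρg h = P_atm + ½ρv₂².
With P₁ − P_atm = 175000 Pa, v₂ = √(2gh + 2ΔP/ρ) = √(2·9.81·25.8 + 2·175000/815) = 30.6 m/s.

v ≈ 30.6 m/s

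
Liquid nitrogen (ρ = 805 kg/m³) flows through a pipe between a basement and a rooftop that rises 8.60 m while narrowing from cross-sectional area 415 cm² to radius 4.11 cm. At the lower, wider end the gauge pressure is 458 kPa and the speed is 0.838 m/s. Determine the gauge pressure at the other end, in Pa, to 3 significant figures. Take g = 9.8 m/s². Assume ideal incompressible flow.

P₂ ≈ 373000 Pa

Continuity gives A₁v₁ = A₂v₂, so v₂ = (415 cm²)/(53.1 cm²) × 0.838 m/s = 6.55 m/s.
Applying Bernoulli between the two ends and solving for P₂: P₂ = P₁ + ½ρ(v₁² − v₂²) − ρgΔh.
P₂ = 458000 + ½·805·(0.838² − 6.55²) − 805·9.8·(+8.60) = 458000 + (-17000) − (67800) = 373000 Pa.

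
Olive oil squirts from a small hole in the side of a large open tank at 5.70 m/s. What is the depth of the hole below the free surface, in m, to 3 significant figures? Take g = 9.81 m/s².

Torricelli: v = √(2gh), so h = v²/(2g).
h = 5.70²/(2·9.81) = 32.5/19.62 = 1.66 m.

1.66 m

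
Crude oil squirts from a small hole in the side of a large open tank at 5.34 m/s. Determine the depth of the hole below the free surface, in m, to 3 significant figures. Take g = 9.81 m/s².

1.45 m

Torricelli: v = √(2gh), so h = v²/(2g).
h = 5.34²/(2·9.81) = 28.5/19.62 = 1.45 m.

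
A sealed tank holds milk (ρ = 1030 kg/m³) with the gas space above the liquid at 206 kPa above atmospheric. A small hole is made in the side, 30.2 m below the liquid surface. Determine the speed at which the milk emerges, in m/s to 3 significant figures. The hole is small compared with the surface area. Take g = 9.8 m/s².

v ≈ 31.5 m/s

Take point 1 at the surface (v₁ ≈ 0) and point 2 at the hole (at atmospheric pressure). Bernoulli: P₁ + ρg h = P_atm + ½ρv₂².
With P₁ − P_atm = 206000 Pa, v₂ = √(2gh + 2ΔP/ρ) = √(2·9.8·30.2 + 2·206000/1030) = 31.5 m/s.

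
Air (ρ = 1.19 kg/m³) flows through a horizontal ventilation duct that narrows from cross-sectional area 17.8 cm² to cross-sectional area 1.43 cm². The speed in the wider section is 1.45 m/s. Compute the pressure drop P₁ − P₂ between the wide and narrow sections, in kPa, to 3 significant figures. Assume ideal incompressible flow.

ΔP ≈ 0.193 kPa

The volume flow rate is constant, so v₂ = (A₁/A₂)v₁ = (17.8/1.43)·1.45 = 18.0 m/s.
Bernoulli (h₁ = h₂): P₁ − P₂ = ½ρ(v₂² − v₁²).
P₁ − P₂ = ½·1.19·(18.0² − 1.45²) = ½·1.19·324 = 193 Pa.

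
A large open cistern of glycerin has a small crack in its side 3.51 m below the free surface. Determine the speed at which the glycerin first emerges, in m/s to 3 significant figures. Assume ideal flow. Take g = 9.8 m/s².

8.29 m/s

Bernoulli from surface to hole (P equal, v_surface ≈ 0): v = √(2gh) = √(2×9.8×3.51) = 8.29 m/s.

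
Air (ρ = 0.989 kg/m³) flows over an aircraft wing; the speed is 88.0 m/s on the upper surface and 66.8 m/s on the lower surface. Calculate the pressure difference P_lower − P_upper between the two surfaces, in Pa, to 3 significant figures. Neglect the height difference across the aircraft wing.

1620 Pa

With negligible Δh, P + ½ρv² is constant, so P_low − P_up = ½ρ(v_up² − v_low²).
ΔP = ½·0.989·(88.0² − 66.8²) = 1620 Pa.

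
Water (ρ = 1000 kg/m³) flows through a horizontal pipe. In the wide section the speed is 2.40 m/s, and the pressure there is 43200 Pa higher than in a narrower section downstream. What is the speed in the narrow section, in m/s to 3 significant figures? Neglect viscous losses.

9.60 m/s

With h₁ = h₂, rearranging Bernoulli gives v₂ = √(v₁² + 2ΔP/ρ).
v₂ = √(2.40² + 2·43200/1000) = √(5.76 + 86.4) = 9.60 m/s.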